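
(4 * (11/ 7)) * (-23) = -144.57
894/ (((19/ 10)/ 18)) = 160920/ 19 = 8469.47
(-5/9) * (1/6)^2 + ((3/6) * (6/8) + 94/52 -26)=-200767/8424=-23.83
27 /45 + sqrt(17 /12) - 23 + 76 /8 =-129 /10 + sqrt(51) /6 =-11.71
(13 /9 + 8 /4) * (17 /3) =527 /27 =19.52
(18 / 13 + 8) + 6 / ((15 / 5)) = 148 / 13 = 11.38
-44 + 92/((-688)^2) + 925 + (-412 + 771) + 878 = 2118.00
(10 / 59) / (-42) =-5 / 1239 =-0.00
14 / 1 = 14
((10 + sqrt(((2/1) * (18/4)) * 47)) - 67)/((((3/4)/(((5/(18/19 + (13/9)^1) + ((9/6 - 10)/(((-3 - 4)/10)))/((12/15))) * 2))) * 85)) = -1503014/48671 + 79106 * sqrt(47)/48671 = -19.74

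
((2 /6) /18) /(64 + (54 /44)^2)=242 /856035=0.00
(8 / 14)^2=16 / 49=0.33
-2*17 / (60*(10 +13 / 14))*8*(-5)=56 / 27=2.07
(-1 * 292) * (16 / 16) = -292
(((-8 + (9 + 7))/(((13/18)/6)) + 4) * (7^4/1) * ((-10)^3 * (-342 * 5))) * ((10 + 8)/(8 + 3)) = 67694946480000/143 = 473391234125.87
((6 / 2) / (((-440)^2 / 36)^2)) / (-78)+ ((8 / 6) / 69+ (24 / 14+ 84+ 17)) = 9066611428042631 / 88253605440000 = 102.73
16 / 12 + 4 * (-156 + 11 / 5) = -9208 / 15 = -613.87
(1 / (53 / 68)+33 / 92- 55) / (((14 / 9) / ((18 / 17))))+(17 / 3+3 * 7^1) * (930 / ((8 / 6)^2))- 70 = 8032712545 / 580244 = 13843.68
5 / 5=1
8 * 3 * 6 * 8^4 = 589824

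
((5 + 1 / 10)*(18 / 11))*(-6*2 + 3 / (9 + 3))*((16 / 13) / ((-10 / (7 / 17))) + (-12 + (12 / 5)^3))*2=-31082886 / 89375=-347.78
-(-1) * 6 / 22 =3 / 11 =0.27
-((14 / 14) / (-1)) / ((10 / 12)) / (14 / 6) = 18 / 35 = 0.51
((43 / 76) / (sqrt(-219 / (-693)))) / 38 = 43 * sqrt(16863) / 210824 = 0.03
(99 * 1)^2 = 9801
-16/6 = -8/3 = -2.67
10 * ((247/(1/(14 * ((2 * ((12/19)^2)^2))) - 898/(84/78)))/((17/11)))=-15775119360/8228234719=-1.92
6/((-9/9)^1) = -6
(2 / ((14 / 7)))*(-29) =-29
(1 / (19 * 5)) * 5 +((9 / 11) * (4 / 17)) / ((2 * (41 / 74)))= 32975 / 145673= 0.23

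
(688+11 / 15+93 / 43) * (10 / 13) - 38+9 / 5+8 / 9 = 12480589 / 25155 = 496.15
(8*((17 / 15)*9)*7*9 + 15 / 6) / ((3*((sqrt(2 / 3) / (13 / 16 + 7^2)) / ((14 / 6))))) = 244051.43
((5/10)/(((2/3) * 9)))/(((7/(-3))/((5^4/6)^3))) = -244140625/6048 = -40367.17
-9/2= -4.50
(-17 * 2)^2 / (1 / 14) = 16184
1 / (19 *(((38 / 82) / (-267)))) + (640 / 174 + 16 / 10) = -3933089 / 157035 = -25.05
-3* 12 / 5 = -36 / 5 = -7.20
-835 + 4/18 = -7513/9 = -834.78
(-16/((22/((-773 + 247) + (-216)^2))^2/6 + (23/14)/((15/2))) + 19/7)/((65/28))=-458953948148/15149171505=-30.30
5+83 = 88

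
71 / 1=71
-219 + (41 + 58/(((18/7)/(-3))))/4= -677/3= -225.67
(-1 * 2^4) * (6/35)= -96/35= -2.74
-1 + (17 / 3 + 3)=23 / 3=7.67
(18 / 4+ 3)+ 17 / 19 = 319 / 38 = 8.39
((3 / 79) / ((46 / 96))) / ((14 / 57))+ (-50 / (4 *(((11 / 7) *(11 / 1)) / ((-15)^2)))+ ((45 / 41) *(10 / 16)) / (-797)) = -65330486444331 / 402318962584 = -162.38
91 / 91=1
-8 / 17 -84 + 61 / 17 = -1375 / 17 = -80.88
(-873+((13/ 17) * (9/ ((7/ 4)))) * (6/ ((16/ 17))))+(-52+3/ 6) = -6296/ 7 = -899.43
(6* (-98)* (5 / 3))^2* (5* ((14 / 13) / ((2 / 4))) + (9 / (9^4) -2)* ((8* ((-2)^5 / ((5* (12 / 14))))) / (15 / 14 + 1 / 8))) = 202251388185280 / 1904877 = 106175563.14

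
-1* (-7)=7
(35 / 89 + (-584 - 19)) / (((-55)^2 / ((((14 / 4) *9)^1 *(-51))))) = 86159808 / 269225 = 320.03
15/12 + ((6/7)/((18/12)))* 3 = 83/28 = 2.96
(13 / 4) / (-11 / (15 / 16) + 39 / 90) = -65 / 226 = -0.29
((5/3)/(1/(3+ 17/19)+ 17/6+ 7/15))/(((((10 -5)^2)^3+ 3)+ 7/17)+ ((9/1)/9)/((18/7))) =47175/1573413877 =0.00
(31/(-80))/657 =-31/52560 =-0.00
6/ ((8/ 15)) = 45/ 4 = 11.25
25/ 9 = 2.78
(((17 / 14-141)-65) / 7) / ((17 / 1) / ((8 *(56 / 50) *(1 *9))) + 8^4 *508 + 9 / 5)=-2064240 / 146819131963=-0.00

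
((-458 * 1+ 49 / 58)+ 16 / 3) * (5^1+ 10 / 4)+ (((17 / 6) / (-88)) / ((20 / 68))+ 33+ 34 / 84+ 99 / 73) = -43738735757 / 13040720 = -3354.01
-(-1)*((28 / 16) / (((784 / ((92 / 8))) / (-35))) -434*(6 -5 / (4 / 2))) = -194547 / 128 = -1519.90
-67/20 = -3.35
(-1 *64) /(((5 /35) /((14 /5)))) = -6272 /5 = -1254.40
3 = 3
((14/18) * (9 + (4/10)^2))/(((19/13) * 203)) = 2977/123975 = 0.02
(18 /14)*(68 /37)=2.36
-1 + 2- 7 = -6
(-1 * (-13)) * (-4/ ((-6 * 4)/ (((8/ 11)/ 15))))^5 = 13312/ 29718439059375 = 0.00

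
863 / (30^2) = 0.96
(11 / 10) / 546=11 / 5460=0.00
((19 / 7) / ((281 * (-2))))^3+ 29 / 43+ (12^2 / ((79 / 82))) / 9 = 3574316054976305 / 206822895360088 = 17.28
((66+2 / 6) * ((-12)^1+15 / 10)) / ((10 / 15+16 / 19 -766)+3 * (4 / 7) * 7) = 0.93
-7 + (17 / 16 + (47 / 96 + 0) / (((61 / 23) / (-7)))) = -42337 / 5856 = -7.23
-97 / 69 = -1.41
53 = 53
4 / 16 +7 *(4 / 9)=121 / 36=3.36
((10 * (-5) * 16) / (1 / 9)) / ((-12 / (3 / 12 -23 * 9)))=-124050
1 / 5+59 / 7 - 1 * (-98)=3732 / 35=106.63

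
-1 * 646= -646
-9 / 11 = -0.82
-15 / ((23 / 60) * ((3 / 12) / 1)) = -3600 / 23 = -156.52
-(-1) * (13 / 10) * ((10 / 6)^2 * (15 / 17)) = 325 / 102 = 3.19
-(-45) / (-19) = -45 / 19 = -2.37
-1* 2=-2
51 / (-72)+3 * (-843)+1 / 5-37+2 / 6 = -102647 / 40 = -2566.18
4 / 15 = 0.27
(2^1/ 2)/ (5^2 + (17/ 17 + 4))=1/ 30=0.03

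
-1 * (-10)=10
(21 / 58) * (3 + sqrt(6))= 21 * sqrt(6) / 58 + 63 / 58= 1.97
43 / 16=2.69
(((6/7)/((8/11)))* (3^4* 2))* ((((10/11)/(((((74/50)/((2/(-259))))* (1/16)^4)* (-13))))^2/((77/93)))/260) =606637287014400000/1196229431954557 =507.12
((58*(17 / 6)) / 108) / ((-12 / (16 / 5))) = -493 / 1215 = -0.41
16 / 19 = 0.84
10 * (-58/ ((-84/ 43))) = 296.90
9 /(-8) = -1.12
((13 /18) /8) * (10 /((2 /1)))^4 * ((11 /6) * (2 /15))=17875 /1296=13.79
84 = 84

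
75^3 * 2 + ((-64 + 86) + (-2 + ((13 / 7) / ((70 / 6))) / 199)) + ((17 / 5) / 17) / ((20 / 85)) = 164552191323 / 195020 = 843770.85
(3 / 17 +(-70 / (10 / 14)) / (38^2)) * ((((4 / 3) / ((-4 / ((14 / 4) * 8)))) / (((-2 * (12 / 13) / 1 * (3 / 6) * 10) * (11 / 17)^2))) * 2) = 2062151 / 3931290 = 0.52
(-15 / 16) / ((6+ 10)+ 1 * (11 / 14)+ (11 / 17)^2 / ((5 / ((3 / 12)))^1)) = -151725 / 2719988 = -0.06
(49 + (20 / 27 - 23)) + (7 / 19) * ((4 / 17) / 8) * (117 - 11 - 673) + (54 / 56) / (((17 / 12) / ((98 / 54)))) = 380795 / 17442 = 21.83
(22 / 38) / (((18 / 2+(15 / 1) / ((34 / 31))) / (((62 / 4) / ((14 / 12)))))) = 11594 / 34181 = 0.34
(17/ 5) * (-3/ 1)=-51/ 5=-10.20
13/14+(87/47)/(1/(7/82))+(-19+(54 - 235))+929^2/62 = 13721.10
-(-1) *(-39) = -39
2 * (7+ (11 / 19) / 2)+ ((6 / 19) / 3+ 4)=355 / 19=18.68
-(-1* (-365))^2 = -133225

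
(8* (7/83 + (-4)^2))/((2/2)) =10680/83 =128.67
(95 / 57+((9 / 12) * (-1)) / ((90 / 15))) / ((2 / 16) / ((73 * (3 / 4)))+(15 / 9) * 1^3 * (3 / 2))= 2701 / 4384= 0.62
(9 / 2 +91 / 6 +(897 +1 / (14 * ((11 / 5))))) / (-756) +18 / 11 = 148021 / 349272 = 0.42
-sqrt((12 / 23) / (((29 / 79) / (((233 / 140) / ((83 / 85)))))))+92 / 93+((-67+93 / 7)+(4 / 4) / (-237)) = -2711813 / 51429- sqrt(363793683939) / 387527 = -54.29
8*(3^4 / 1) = 648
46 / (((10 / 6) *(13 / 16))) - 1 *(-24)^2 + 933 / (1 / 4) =207348 / 65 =3189.97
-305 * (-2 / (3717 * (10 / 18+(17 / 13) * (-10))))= -1586 / 121009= -0.01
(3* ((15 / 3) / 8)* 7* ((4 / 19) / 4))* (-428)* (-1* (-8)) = -44940 / 19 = -2365.26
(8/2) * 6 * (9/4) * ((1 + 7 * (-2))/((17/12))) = -8424/17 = -495.53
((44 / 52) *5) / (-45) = -11 / 117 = -0.09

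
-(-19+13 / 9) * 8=1264 / 9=140.44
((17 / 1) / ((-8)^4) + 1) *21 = 86373 / 4096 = 21.09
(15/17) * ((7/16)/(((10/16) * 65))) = 21/2210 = 0.01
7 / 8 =0.88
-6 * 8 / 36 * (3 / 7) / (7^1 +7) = -2 / 49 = -0.04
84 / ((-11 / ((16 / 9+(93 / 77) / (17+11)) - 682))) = 13198195 / 2541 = 5194.09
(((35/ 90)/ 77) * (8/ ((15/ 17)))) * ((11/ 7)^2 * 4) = 2992/ 6615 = 0.45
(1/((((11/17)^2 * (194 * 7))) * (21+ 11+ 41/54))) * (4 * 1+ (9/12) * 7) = 288711/581357084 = 0.00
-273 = -273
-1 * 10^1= -10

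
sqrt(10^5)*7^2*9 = 44100*sqrt(10) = 139456.44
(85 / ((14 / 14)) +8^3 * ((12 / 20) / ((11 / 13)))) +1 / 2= 49341 / 110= 448.55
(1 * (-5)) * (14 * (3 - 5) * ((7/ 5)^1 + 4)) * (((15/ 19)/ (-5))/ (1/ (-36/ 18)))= 4536/ 19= 238.74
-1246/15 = -83.07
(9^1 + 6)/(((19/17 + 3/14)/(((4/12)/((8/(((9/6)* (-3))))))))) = -5355/2536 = -2.11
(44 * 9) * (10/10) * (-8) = -3168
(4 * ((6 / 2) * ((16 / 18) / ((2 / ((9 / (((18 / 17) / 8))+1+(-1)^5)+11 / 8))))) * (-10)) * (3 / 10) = -1110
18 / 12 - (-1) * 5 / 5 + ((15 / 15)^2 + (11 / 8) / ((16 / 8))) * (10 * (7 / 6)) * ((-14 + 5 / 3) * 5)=-1211.56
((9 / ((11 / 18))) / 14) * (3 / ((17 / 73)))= 13.55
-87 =-87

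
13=13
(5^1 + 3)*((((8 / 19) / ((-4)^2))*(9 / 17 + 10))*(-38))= -84.24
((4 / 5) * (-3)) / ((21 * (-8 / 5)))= 1 / 14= 0.07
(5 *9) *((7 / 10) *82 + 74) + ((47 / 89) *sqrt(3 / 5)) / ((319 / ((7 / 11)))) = 329 *sqrt(15) / 1561505 + 5913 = 5913.00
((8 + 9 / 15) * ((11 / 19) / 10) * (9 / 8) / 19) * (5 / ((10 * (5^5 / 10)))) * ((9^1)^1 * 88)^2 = 166891428 / 5640625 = 29.59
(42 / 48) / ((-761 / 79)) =-553 / 6088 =-0.09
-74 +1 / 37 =-2737 / 37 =-73.97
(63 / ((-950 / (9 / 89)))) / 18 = -63 / 169100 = -0.00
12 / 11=1.09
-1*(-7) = 7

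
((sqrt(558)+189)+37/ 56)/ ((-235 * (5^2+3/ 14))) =-10621/ 331820-42 * sqrt(62)/ 82955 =-0.04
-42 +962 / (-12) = -733 / 6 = -122.17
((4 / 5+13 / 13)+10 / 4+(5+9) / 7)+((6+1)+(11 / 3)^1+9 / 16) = 4207 / 240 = 17.53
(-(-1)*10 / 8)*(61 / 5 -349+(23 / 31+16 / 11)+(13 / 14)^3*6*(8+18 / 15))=-339669101 / 935704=-363.01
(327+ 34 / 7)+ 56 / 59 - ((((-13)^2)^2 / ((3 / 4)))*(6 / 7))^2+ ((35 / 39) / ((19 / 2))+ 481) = -2282425865486092 / 2142231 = -1065443393.12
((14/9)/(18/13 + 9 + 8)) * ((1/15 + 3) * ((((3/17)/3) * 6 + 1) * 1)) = 192556/548505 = 0.35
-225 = -225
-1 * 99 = -99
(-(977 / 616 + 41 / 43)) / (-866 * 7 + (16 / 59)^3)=13815229193 / 32977650112176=0.00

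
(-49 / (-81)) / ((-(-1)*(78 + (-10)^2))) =0.00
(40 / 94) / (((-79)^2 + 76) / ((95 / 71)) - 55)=950 / 10417127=0.00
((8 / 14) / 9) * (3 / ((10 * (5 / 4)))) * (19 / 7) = 152 / 3675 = 0.04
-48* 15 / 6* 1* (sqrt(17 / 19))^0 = -120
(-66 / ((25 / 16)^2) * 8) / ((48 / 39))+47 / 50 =-218473 / 1250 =-174.78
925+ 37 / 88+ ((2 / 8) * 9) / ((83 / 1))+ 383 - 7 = 1301.45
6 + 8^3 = 518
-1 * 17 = -17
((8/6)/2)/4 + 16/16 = 1.17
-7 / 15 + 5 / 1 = 4.53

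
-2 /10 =-1 /5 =-0.20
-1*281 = -281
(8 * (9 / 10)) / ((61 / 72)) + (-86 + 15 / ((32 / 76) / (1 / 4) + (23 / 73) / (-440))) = -21493721114 / 313357915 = -68.59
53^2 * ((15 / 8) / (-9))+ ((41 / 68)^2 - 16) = -8334919 / 13872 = -600.84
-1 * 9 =-9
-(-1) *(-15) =-15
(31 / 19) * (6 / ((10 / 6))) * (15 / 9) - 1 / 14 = 2585 / 266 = 9.72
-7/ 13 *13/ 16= -7/ 16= -0.44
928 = 928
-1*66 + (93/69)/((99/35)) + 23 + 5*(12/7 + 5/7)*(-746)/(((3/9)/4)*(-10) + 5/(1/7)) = -201050546/653499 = -307.65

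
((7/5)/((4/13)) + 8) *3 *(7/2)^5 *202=1278222771/320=3994446.16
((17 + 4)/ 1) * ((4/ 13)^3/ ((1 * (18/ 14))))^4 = 281974669312/ 50952912162865947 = 0.00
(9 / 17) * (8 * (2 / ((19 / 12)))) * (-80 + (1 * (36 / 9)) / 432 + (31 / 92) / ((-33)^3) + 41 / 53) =-423.80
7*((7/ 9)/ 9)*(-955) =-46795/ 81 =-577.72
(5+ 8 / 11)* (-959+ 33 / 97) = -5858370 / 1067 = -5490.51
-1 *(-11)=11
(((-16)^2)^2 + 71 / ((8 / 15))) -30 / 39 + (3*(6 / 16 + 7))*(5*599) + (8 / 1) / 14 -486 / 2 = 131690.30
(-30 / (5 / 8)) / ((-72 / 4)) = 8 / 3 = 2.67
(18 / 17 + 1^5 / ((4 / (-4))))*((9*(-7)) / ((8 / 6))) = -189 / 68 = -2.78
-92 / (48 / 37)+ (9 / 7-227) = -24917 / 84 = -296.63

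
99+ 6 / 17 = 1689 / 17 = 99.35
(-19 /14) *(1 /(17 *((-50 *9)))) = 19 /107100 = 0.00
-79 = -79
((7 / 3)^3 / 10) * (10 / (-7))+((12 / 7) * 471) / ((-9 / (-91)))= 220379 / 27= 8162.19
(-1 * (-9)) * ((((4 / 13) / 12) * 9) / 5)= 27 / 65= 0.42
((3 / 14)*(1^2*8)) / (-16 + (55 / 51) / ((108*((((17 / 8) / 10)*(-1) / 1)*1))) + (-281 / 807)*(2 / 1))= -0.10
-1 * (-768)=768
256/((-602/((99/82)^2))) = -313632/505981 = -0.62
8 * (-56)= -448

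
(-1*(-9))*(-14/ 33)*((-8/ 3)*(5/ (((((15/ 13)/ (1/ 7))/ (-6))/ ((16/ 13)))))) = -512/ 11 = -46.55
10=10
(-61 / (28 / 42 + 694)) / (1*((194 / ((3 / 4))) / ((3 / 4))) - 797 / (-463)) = -762561 / 3009973300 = -0.00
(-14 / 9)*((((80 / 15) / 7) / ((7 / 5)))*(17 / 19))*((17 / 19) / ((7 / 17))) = -786080 / 477603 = -1.65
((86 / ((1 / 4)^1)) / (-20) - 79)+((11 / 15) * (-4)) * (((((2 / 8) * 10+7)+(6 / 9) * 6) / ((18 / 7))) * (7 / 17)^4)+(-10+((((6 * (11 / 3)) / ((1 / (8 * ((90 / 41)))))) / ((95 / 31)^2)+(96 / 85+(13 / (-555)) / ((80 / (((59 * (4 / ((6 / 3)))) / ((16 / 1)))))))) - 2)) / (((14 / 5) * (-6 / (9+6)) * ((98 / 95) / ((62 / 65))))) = -10027022051784522571 / 82439160317928960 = -121.63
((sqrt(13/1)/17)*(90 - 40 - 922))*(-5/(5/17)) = 872*sqrt(13) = 3144.04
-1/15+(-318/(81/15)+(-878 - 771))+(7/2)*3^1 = -152771/90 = -1697.46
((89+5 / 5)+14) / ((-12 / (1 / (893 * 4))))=-13 / 5358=-0.00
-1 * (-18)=18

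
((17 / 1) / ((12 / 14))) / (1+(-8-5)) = -119 / 72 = -1.65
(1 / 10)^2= 1 / 100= 0.01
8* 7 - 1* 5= 51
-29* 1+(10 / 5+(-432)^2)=186597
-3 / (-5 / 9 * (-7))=-27 / 35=-0.77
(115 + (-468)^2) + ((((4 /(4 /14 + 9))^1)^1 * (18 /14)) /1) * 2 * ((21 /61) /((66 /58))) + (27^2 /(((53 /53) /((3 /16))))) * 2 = 76557482813 /348920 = 219412.71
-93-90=-183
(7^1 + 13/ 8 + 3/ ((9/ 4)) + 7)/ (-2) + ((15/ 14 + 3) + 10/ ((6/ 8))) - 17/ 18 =8045/ 1008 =7.98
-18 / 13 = -1.38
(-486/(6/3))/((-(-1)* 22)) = -11.05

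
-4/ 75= -0.05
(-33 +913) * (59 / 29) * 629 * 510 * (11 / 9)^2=671768477600 / 783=857941861.56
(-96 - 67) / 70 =-163 / 70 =-2.33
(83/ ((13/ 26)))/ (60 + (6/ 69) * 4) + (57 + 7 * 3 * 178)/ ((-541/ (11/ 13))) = -15545033/ 4880902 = -3.18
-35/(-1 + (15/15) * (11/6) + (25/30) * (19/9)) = -27/2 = -13.50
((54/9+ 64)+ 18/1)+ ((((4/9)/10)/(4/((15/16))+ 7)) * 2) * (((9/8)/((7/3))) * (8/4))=104113/1183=88.01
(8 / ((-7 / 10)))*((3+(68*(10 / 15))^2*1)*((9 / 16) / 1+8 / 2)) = -6760895 / 63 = -107315.79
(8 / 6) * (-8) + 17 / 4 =-77 / 12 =-6.42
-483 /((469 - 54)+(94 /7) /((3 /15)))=-1127 /1125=-1.00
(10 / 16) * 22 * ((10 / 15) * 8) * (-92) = -20240 / 3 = -6746.67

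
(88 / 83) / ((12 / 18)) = 132 / 83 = 1.59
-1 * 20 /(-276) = 5 /69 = 0.07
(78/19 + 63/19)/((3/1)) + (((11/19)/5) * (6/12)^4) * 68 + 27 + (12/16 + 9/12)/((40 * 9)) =136663/4560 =29.97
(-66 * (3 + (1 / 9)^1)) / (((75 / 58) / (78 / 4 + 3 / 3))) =-732424 / 225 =-3255.22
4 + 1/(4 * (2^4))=257/64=4.02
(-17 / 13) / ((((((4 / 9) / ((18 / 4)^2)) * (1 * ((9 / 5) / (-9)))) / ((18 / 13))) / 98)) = 40423.91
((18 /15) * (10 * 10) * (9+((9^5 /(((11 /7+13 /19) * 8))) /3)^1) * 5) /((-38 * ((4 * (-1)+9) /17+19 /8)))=-1359711 /209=-6505.79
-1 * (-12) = 12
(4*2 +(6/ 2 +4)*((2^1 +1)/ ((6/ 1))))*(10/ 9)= 115/ 9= 12.78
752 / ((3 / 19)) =14288 / 3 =4762.67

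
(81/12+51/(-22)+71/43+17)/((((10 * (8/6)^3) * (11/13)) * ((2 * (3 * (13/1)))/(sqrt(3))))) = 393057 * sqrt(3)/26639360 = 0.03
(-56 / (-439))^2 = 3136 / 192721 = 0.02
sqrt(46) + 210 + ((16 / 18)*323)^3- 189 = sqrt(46) + 17253528013 / 729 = 23667397.75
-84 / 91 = -12 / 13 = -0.92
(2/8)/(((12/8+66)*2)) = 1/540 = 0.00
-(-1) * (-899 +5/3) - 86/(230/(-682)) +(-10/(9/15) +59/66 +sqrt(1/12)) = -4994959/7590 +sqrt(3)/6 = -657.81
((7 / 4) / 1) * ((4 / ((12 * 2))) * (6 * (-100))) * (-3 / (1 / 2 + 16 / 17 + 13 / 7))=24990 / 157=159.17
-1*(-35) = 35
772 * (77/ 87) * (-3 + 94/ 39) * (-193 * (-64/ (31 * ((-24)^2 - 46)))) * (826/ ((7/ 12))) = -3985521419264/ 9291165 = -428958.20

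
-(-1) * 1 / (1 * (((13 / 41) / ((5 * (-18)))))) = -3690 / 13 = -283.85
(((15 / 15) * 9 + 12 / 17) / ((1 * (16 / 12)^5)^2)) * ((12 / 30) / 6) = 649539 / 17825792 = 0.04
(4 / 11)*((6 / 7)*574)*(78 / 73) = 153504 / 803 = 191.16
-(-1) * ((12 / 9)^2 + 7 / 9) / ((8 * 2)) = 23 / 144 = 0.16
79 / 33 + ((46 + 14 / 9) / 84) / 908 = 4520293 / 1887732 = 2.39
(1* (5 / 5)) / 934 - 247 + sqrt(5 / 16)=-230697 / 934 + sqrt(5) / 4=-246.44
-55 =-55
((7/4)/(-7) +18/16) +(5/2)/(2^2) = 3/2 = 1.50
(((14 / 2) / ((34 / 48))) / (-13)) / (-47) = 168 / 10387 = 0.02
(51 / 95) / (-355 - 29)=-17 / 12160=-0.00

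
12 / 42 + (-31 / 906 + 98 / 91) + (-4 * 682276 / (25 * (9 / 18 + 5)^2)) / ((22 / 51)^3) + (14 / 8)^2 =-44952.59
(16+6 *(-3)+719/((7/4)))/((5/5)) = 2862/7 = 408.86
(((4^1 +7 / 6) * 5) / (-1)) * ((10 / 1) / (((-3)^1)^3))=775 / 81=9.57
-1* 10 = -10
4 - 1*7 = -3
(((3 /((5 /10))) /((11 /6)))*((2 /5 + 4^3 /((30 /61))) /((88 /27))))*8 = 1048.58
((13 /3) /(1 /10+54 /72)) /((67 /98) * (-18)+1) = -6370 /14127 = -0.45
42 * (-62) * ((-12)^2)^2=-53996544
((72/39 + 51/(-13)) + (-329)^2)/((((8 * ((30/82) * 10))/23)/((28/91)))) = 663450479/25350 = 26171.62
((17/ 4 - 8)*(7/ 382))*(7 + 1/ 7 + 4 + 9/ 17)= -20835/ 25976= -0.80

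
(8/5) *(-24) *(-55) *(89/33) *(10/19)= 56960/19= 2997.89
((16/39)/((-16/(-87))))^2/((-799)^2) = 841/107889769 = 0.00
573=573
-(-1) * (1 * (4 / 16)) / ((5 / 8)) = 2 / 5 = 0.40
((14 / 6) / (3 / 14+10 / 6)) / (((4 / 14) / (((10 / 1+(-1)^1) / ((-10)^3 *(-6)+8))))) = 3087 / 474632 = 0.01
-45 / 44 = -1.02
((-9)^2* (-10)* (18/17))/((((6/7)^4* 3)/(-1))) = 36015/68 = 529.63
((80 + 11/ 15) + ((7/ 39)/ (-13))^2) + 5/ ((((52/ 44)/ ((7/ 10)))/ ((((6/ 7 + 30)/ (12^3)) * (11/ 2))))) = 3332358121/ 41127840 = 81.02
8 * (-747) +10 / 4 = -11947 / 2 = -5973.50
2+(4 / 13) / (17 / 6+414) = 65050 / 32513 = 2.00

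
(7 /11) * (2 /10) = 7 /55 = 0.13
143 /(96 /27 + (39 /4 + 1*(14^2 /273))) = 66924 /6563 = 10.20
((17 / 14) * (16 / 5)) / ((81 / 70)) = 272 / 81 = 3.36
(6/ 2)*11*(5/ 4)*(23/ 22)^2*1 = 7935/ 176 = 45.09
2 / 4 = 1 / 2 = 0.50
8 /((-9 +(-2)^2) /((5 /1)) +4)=8 /3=2.67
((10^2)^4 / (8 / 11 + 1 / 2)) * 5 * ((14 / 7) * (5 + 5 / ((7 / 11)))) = 220000000000 / 21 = 10476190476.19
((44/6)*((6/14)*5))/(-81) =-110/567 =-0.19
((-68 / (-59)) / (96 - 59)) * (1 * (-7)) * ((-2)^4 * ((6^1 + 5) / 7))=-11968 / 2183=-5.48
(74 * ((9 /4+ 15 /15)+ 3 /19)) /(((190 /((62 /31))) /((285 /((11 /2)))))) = 28749 /209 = 137.56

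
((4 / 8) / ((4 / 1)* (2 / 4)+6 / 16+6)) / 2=0.03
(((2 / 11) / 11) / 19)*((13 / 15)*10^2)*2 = 1040 / 6897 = 0.15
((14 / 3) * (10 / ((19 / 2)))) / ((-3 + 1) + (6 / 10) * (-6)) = -50 / 57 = -0.88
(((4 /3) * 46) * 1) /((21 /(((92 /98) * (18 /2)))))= 8464 /343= 24.68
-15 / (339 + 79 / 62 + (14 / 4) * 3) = -465 / 10874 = -0.04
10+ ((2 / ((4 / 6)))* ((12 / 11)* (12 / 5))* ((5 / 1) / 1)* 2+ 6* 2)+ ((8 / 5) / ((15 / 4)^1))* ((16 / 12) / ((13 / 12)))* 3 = 365082 / 3575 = 102.12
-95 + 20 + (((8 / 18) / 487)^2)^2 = -27678792889103819 / 369050571854721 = -75.00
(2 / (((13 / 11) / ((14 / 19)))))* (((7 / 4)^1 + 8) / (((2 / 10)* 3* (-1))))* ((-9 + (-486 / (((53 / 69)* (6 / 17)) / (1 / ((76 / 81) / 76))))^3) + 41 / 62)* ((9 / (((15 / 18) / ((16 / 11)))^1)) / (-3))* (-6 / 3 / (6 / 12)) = 113950533428839191586453056 / 87688553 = 1299491547418272389.40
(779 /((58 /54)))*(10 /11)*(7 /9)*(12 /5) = 392616 /319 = 1230.77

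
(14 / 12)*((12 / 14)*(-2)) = -2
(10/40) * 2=1/2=0.50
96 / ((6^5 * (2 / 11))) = 11 / 162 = 0.07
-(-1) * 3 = 3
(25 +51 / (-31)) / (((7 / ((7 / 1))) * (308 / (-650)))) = -117650 / 2387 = -49.29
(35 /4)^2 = 76.56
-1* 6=-6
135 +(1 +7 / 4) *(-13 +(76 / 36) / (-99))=16069 / 162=99.19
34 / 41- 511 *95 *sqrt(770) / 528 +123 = 5077 / 41- 48545 *sqrt(770) / 528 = -2427.44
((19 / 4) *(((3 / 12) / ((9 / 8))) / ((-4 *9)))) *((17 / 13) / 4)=-323 / 33696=-0.01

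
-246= -246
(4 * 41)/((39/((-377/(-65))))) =4756/195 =24.39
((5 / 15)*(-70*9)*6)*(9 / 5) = -2268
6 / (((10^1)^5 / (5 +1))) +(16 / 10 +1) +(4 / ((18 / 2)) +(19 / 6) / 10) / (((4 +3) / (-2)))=3753067 / 1575000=2.38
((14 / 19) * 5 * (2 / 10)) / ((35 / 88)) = 176 / 95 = 1.85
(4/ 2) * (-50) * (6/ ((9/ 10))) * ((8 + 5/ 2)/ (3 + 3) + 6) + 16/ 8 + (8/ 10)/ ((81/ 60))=-139430/ 27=-5164.07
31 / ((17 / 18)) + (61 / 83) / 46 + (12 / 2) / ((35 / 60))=19593599 / 454342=43.13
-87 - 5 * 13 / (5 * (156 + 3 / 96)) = -434807 / 4993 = -87.08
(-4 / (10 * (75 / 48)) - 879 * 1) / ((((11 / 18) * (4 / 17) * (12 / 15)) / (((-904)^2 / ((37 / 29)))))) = -49815174536568 / 10175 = -4895840249.29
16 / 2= 8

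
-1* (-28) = 28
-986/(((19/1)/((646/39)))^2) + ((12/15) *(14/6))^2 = -28362904/38025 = -745.90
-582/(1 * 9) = -194/3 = -64.67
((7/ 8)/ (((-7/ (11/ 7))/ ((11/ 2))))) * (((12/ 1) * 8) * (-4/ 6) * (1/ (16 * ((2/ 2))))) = 121/ 28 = 4.32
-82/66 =-41/33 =-1.24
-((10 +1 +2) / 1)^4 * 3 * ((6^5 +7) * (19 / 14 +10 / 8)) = -48681567597 / 28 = -1738627414.18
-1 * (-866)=866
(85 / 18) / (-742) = -85 / 13356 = -0.01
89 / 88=1.01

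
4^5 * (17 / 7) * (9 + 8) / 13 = 295936 / 91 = 3252.04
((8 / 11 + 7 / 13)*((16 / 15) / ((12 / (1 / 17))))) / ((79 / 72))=0.01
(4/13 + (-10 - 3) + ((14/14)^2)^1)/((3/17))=-2584/39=-66.26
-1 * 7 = -7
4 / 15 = 0.27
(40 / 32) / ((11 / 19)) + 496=21919 / 44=498.16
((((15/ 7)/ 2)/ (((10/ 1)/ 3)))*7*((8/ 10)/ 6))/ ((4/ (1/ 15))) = 1/ 200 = 0.00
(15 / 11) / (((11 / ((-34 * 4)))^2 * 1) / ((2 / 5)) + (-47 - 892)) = -554880 / 382083713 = -0.00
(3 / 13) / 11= 3 / 143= 0.02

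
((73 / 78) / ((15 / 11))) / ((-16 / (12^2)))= -803 / 130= -6.18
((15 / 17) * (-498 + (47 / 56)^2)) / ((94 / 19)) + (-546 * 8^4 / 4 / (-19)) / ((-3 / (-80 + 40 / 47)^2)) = -274987417409651895 / 4475115904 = -61448110.69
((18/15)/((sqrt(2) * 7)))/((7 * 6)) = sqrt(2)/490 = 0.00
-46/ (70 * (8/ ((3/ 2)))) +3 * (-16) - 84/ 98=-27429/ 560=-48.98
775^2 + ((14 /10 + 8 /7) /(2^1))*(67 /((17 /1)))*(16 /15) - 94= 5359786879 /8925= 600536.34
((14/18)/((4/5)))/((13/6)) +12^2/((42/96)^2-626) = 2731853/12496146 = 0.22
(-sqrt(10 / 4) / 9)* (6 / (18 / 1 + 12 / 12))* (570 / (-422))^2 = -1425* sqrt(10) / 44521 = -0.10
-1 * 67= -67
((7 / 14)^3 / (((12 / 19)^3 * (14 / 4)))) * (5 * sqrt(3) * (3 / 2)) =34295 * sqrt(3) / 32256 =1.84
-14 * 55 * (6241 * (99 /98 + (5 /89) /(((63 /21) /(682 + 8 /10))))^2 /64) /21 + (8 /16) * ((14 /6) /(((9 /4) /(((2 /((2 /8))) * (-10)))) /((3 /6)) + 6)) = -4726951957593299345 /6945186536064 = -680608.35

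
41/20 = 2.05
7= 7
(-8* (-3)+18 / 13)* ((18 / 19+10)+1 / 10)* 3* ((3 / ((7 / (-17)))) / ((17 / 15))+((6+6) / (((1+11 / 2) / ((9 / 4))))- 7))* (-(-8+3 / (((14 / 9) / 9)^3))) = 68942196162081 / 15419222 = 4471185.13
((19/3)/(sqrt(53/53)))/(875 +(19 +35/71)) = 1349/190527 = 0.01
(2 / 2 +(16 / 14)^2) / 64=113 / 3136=0.04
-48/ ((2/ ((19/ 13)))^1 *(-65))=456/ 845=0.54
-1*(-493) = 493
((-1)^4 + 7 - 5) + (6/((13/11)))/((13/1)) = 573/169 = 3.39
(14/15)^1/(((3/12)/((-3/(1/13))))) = -728/5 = -145.60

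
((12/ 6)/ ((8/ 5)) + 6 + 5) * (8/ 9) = 98/ 9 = 10.89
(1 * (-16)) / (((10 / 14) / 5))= -112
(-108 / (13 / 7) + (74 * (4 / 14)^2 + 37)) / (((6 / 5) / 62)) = -497395 / 637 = -780.84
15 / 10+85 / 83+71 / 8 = 11.40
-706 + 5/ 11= -705.55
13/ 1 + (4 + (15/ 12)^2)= 297/ 16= 18.56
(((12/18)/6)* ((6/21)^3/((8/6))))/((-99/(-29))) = 58/101871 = 0.00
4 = 4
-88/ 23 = -3.83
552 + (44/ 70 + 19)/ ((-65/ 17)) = 1244121/ 2275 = 546.87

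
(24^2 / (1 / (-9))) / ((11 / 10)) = -51840 / 11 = -4712.73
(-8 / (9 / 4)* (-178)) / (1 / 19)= 108224 / 9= 12024.89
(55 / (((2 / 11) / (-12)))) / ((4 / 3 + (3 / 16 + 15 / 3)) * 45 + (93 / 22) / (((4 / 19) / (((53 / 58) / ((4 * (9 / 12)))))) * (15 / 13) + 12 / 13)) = -12.27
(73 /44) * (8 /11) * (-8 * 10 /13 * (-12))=140160 /1573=89.10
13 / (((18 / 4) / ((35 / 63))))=130 / 81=1.60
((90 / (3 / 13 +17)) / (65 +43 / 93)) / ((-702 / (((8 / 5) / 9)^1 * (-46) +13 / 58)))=0.00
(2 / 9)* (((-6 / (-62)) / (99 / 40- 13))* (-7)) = 560 / 39153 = 0.01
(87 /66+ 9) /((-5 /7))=-1589 /110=-14.45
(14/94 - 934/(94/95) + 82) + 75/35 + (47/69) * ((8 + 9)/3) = -58281490/68103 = -855.78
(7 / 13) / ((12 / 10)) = 35 / 78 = 0.45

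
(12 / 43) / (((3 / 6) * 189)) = 0.00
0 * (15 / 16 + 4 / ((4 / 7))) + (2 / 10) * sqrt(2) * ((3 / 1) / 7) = 3 * sqrt(2) / 35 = 0.12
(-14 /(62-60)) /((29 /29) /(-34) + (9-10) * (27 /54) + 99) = -119 /1674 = -0.07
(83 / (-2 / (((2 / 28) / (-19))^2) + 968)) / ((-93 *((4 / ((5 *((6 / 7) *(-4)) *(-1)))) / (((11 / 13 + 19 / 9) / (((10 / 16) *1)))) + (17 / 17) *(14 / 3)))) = 0.00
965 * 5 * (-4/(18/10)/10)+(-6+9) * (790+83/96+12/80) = 1300.82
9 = 9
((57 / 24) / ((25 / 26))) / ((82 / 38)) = 4693 / 4100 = 1.14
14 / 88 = 7 / 44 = 0.16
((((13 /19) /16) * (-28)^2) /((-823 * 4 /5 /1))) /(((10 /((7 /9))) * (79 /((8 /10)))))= -4459 /111179070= -0.00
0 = 0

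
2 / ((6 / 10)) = 10 / 3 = 3.33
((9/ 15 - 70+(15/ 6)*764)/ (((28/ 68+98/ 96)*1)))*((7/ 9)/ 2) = 1251608/ 2505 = 499.64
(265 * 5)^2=1755625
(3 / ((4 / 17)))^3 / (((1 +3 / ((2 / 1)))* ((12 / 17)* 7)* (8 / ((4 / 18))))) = 83521 / 17920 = 4.66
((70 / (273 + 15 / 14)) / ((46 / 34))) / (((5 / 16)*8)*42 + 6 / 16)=133280 / 74395593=0.00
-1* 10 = -10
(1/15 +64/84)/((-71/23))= -667/2485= -0.27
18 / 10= 9 / 5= 1.80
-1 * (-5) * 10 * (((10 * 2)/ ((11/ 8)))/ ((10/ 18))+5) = 17150/ 11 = 1559.09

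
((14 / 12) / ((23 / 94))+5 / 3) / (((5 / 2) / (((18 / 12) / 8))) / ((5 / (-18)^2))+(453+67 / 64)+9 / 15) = 47360 / 9705241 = 0.00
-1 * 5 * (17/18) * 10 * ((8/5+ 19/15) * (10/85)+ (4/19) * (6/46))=-203210/11799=-17.22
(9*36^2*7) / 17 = 81648 / 17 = 4802.82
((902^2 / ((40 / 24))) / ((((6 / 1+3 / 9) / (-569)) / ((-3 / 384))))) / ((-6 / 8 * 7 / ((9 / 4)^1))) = -3124849563 / 21280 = -146844.43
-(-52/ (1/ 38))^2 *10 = -39045760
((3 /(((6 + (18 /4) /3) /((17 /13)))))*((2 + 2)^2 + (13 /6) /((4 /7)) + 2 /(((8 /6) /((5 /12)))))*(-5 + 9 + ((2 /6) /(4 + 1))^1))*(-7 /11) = -355691 /12870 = -27.64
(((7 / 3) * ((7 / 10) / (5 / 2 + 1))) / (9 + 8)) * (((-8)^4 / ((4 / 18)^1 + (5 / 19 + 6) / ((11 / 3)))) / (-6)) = -2996224 / 308635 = -9.71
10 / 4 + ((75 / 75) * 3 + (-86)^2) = 14803 / 2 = 7401.50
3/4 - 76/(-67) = 505/268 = 1.88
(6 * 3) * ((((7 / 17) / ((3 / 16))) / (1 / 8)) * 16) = 86016 / 17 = 5059.76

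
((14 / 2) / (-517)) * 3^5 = -3.29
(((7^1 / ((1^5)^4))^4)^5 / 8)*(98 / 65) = 3909821048582988049 / 260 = 15037773263780723.27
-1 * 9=-9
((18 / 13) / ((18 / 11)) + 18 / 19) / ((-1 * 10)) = -443 / 2470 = -0.18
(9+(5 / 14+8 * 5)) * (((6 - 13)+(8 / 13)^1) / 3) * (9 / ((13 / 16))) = -1376472 / 1183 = -1163.54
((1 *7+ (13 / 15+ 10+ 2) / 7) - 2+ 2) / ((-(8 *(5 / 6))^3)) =-261 / 8750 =-0.03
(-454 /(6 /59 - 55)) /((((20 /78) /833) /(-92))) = -40029051972 /16195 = -2471692.00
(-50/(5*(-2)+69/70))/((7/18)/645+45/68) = 1381590000/164983153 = 8.37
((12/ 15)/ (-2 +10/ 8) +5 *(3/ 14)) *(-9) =-3/ 70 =-0.04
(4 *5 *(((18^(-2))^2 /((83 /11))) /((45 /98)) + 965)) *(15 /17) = 945905933695 /55545426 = 17029.41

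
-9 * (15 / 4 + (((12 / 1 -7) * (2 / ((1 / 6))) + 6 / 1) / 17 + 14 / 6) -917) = 555105 / 68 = 8163.31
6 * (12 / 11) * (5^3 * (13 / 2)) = 58500 / 11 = 5318.18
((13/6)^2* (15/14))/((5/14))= 169/12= 14.08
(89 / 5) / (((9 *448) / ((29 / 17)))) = 2581 / 342720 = 0.01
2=2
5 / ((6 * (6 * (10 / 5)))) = 0.07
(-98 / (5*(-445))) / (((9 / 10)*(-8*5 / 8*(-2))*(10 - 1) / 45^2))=98 / 89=1.10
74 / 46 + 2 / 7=1.89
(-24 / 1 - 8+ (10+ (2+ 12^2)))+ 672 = 796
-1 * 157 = -157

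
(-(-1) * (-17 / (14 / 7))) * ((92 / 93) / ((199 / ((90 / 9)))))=-7820 / 18507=-0.42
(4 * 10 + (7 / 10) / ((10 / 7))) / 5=4049 / 500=8.10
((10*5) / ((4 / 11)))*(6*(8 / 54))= 1100 / 9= 122.22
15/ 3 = 5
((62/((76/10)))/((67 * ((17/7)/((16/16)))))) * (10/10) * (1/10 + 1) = 2387/43282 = 0.06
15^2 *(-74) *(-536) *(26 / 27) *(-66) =-567195200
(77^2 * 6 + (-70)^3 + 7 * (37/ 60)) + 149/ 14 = -129112637/ 420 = -307411.04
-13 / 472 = -0.03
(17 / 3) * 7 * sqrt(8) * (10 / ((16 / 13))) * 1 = 7735 * sqrt(2) / 12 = 911.58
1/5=0.20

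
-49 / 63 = -7 / 9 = -0.78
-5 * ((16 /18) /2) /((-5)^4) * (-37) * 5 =148 /225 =0.66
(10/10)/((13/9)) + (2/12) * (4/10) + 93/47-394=-3585919/9165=-391.26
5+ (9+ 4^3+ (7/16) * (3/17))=21237/272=78.08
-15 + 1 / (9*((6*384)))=-311039 / 20736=-15.00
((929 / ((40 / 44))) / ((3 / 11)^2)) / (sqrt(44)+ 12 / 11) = 1778.69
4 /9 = 0.44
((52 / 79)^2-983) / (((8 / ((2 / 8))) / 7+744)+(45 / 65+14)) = -558030109 / 433481137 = -1.29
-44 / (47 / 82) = -3608 / 47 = -76.77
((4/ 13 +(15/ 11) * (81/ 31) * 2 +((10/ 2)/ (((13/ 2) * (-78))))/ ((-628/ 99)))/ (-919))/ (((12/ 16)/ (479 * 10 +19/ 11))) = -14183608231189/ 274391205231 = -51.69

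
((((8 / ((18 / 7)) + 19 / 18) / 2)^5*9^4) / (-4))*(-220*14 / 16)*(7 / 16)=710595703125 / 131072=5421414.97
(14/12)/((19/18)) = 21/19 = 1.11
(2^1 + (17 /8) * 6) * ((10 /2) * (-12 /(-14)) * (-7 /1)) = -885 /2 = -442.50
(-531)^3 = -149721291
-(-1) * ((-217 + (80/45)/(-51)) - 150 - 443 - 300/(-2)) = -302956/459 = -660.03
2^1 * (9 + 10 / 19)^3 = 11859482 / 6859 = 1729.04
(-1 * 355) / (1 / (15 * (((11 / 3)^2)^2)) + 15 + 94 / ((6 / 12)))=-25987775 / 14860642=-1.75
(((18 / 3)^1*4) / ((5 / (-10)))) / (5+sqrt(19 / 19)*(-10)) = 48 / 5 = 9.60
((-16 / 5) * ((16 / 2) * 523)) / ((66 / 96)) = -1071104 / 55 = -19474.62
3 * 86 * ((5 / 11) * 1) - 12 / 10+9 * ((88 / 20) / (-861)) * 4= 1829304 / 15785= 115.89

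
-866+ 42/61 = -865.31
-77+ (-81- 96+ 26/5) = -1244/5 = -248.80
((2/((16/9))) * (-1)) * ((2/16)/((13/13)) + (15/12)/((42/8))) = -183/448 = -0.41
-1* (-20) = 20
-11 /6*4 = -22 /3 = -7.33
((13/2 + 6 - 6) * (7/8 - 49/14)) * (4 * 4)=-273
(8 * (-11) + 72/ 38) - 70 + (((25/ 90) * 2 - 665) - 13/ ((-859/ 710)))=-118951396/ 146889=-809.80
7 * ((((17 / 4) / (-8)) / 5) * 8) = -119 / 20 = -5.95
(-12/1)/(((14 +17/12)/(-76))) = 10944/185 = 59.16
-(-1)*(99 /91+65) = 6014 /91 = 66.09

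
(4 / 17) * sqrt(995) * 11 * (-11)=-484 * sqrt(995) / 17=-898.07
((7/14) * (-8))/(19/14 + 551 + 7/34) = -0.01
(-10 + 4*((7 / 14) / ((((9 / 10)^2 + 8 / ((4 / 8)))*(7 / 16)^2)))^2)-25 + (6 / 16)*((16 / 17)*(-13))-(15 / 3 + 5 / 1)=-5708320651723 / 115339086737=-49.49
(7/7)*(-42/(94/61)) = -1281/47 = -27.26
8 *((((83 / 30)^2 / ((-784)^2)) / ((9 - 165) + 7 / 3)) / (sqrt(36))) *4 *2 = -6889 / 7969399200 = -0.00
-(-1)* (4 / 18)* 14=28 / 9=3.11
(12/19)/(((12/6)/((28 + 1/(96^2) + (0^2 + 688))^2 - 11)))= 43541339922433/268959744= 161887.94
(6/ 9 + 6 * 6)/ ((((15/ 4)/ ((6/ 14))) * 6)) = 44/ 63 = 0.70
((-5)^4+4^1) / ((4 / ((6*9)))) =16983 / 2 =8491.50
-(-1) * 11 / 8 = 11 / 8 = 1.38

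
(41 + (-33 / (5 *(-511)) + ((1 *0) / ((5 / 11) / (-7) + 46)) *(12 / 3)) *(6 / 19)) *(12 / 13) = 23886516 / 631085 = 37.85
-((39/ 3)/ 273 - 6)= 125/ 21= 5.95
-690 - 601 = -1291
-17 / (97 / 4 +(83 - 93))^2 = -272 / 3249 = -0.08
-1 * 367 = -367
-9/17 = -0.53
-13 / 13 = -1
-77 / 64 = -1.20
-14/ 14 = -1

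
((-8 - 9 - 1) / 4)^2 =81 / 4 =20.25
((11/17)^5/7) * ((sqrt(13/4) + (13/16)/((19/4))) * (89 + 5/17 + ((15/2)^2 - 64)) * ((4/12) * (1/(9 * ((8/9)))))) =11609361335/1232753923968 + 893027795 * sqrt(13)/32440892736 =0.11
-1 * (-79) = 79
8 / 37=0.22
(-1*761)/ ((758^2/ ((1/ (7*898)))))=-761/ 3611709304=-0.00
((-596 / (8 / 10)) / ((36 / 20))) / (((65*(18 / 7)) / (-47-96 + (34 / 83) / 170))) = 30947896 / 87399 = 354.10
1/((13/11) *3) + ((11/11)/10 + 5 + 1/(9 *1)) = 6427/1170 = 5.49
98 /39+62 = 2516 /39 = 64.51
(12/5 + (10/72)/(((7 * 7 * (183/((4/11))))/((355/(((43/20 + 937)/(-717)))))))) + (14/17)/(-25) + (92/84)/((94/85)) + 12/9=4.69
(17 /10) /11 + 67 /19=7693 /2090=3.68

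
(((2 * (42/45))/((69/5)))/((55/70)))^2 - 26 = -134649290/5184729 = -25.97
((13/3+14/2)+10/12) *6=73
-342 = -342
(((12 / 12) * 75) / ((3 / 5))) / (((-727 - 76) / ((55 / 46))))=-625 / 3358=-0.19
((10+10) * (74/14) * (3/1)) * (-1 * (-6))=13320/7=1902.86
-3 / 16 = -0.19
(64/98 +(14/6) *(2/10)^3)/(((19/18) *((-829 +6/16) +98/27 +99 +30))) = -15996528/17495235625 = -0.00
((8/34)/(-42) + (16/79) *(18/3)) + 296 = 8382202/28203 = 297.21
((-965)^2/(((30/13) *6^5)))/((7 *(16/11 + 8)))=2048695/2612736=0.78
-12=-12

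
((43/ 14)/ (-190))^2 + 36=254723449/ 7075600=36.00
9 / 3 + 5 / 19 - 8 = -90 / 19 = -4.74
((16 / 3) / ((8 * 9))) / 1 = 2 / 27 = 0.07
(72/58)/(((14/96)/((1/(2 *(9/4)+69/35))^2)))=134400/661229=0.20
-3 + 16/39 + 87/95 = -6202/3705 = -1.67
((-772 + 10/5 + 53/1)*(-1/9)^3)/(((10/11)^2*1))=28919/24300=1.19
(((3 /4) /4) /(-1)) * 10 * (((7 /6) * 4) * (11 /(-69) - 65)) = 39340 /69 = 570.14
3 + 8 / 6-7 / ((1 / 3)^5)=-5090 / 3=-1696.67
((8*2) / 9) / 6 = 8 / 27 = 0.30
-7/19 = -0.37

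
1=1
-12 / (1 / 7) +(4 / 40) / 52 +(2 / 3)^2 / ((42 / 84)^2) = -384791 / 4680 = -82.22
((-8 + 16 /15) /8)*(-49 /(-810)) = -637 /12150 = -0.05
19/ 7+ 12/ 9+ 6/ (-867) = 24523/ 6069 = 4.04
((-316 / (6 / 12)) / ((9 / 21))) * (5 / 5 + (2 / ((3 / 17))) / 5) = -216776 / 45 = -4817.24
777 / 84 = 37 / 4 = 9.25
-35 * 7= -245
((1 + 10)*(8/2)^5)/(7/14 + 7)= 22528/15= 1501.87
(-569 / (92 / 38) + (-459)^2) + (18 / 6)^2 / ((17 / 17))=9680929 / 46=210454.98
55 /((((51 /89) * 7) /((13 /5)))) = 12727 /357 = 35.65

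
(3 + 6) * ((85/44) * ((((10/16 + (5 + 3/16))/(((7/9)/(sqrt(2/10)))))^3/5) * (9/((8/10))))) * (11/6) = 269146700127 * sqrt(5)/224788480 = 2677.32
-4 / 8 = -1 / 2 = -0.50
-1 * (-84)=84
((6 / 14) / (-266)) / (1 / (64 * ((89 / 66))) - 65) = 4272 / 172315997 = 0.00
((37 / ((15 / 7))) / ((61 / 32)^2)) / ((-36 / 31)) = -4.09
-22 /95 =-0.23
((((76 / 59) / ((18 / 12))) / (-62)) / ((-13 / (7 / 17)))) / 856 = 133 / 259502178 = 0.00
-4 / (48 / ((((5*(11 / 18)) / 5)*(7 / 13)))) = -0.03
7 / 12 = 0.58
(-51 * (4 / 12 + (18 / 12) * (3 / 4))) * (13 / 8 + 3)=-22015 / 64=-343.98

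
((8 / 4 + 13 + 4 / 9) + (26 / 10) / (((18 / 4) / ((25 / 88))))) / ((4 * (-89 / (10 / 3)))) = -30905 / 211464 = -0.15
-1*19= -19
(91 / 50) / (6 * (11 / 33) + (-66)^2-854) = 91 / 175200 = 0.00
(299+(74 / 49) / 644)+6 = 4812327 / 15778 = 305.00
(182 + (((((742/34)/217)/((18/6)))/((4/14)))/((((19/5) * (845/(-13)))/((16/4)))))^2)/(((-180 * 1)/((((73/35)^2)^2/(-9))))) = 56297932731718266083/26479928167327293750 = 2.13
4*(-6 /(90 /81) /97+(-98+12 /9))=-562924 /1455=-386.89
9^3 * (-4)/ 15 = -972/ 5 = -194.40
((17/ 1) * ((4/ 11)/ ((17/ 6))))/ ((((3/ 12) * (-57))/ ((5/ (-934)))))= 80/ 97603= 0.00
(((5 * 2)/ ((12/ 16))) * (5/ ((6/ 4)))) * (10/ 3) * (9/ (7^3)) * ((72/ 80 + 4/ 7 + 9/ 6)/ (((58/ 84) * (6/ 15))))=41.82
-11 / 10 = -1.10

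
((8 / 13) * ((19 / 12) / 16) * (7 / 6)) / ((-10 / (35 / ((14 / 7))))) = -0.12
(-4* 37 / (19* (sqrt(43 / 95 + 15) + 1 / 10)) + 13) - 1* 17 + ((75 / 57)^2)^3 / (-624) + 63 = 105729945962051 / 1790754414384 - 160* sqrt(34865) / 15067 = 57.06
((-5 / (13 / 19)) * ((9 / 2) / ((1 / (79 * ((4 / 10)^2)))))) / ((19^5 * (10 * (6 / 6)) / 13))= -711 / 3258025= -0.00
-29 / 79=-0.37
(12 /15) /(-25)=-4 /125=-0.03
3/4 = 0.75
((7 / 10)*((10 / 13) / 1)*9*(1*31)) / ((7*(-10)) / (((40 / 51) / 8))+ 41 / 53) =-103509 / 491413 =-0.21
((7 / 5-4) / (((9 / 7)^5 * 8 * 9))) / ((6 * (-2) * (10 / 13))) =2840383 / 2550916800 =0.00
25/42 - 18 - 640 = -27611/42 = -657.40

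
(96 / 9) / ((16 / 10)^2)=25 / 6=4.17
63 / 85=0.74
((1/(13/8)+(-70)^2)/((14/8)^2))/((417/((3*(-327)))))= -333320256/88543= -3764.50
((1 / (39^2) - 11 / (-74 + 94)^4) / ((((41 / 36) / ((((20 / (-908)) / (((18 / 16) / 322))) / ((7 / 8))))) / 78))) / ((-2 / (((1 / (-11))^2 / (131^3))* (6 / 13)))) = 13180748 / 53481759759839125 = 0.00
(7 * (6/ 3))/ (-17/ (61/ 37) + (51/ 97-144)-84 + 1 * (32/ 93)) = -3851967/ 65329805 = -0.06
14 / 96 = 7 / 48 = 0.15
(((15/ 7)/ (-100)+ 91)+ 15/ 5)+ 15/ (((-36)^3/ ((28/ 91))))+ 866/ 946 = 79403037541/ 836755920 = 94.89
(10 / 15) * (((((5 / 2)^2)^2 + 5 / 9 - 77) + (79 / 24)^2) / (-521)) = 1699 / 50016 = 0.03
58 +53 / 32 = 1909 / 32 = 59.66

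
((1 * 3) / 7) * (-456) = -1368 / 7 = -195.43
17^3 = 4913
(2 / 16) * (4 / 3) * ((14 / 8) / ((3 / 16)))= 1.56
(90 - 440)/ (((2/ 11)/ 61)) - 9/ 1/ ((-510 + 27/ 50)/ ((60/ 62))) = -30908721425/ 263221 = -117424.98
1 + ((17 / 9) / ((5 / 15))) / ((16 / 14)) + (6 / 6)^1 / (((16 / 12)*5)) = 733 / 120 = 6.11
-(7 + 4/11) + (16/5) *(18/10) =-441/275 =-1.60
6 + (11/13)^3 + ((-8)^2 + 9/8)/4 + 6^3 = 238.89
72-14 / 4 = 137 / 2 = 68.50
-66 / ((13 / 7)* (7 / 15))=-990 / 13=-76.15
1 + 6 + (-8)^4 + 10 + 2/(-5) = 20563/5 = 4112.60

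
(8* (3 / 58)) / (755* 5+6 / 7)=84 / 766499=0.00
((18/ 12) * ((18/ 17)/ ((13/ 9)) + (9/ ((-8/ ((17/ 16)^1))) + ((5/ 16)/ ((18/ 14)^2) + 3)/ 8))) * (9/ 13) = -36461/ 551616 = -0.07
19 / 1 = 19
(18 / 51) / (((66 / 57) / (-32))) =-1824 / 187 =-9.75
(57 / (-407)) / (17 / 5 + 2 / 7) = -665 / 17501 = -0.04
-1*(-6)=6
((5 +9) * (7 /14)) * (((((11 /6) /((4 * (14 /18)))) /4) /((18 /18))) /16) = 33 /512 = 0.06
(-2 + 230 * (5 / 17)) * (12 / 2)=6696 / 17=393.88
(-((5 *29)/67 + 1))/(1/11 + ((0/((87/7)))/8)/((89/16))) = -2332/67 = -34.81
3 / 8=0.38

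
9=9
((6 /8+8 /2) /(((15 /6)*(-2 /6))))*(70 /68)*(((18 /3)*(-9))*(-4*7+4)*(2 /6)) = -43092 /17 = -2534.82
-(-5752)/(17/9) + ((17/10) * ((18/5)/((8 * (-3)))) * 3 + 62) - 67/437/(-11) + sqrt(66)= sqrt(66) + 50770795593/16343800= 3114.55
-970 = -970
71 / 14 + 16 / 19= 1573 / 266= 5.91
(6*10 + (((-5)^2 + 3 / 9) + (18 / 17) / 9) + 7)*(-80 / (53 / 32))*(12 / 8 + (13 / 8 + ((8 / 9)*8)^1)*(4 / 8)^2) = -400209200 / 24327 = -16451.24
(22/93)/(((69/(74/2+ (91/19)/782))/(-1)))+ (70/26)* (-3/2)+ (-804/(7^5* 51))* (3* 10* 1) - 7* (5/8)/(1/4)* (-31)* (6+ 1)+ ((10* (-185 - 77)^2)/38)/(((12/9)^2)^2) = 704312380372586673/74068476966848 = 9508.94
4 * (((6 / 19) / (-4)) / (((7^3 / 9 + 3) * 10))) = -27 / 35150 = -0.00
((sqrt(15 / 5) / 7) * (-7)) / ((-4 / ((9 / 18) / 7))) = sqrt(3) / 56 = 0.03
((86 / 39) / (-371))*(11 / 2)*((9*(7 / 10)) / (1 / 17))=-24123 / 6890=-3.50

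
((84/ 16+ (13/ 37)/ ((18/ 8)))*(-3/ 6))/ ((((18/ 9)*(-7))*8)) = 7201/ 298368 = 0.02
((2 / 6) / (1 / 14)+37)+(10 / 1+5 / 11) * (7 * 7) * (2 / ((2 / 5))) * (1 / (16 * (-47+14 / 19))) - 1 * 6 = 1660817 / 51568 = 32.21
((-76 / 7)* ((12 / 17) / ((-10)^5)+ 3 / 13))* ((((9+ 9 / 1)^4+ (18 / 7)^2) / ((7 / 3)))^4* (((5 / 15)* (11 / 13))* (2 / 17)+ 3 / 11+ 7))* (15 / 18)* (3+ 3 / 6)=-1016804271138511746359604772461969249984 / 4647653368765281875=-218777991915658051394.00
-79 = -79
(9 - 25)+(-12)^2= 128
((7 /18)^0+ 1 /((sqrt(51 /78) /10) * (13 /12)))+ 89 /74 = 163 /74+ 120 * sqrt(442) /221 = 13.62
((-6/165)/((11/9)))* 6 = -108/605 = -0.18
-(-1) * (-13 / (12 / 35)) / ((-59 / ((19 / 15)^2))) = 32851 / 31860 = 1.03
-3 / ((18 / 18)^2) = -3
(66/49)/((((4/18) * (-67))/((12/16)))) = -891/13132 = -0.07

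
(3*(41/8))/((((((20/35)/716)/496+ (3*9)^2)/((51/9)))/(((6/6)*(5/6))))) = 135367855/1359194259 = 0.10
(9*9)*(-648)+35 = -52453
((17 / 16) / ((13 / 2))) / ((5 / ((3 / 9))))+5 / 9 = 2651 / 4680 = 0.57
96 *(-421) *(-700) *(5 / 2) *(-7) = -495096000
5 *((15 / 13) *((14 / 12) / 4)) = 175 / 104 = 1.68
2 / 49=0.04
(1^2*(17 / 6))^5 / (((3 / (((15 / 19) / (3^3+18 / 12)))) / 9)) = 7099285 / 467856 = 15.17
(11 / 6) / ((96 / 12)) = 11 / 48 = 0.23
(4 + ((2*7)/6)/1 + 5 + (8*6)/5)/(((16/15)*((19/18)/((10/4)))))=7065/152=46.48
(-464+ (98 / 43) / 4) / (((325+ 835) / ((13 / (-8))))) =103623 / 159616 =0.65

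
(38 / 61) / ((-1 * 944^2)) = -19 / 27179648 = -0.00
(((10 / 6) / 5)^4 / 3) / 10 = 0.00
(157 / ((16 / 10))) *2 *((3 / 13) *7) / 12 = 5495 / 208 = 26.42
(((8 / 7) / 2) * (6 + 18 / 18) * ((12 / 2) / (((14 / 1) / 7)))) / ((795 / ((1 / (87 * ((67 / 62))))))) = 248 / 1544685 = 0.00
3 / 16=0.19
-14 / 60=-7 / 30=-0.23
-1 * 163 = -163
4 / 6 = 2 / 3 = 0.67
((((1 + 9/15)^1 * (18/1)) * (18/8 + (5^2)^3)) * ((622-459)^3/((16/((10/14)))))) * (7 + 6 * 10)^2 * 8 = 3124851870078120.86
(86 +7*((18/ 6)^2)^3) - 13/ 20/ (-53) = 5500353/ 1060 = 5189.01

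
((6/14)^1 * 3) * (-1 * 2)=-18/7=-2.57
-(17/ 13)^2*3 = -867/ 169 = -5.13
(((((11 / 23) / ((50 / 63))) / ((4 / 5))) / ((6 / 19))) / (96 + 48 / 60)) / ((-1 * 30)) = -133 / 161920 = -0.00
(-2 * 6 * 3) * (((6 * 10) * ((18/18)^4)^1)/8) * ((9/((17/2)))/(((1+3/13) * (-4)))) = 15795/272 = 58.07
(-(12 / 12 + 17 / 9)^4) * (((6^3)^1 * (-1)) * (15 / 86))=9139520 / 3483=2624.04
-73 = -73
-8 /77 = -0.10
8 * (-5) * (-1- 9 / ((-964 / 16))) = 34.02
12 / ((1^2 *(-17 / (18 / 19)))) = -216 / 323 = -0.67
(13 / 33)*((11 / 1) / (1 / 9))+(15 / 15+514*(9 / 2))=2353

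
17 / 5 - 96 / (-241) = 4577 / 1205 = 3.80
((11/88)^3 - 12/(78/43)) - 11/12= -150361/19968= -7.53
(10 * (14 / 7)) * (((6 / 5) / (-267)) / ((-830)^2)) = -2 / 15328025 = -0.00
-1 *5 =-5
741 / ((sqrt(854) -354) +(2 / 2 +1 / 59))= -2.29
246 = 246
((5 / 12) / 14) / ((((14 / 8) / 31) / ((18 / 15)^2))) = 186 / 245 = 0.76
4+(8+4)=16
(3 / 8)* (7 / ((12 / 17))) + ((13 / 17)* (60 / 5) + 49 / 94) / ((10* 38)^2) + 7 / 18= 4265361449 / 1038380400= 4.11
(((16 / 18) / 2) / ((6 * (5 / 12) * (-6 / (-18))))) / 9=8 / 135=0.06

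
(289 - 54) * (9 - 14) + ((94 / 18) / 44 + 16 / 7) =-3250435 / 2772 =-1172.60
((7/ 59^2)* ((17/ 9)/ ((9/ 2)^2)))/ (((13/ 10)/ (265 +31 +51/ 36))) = 4247110/ 98968311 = 0.04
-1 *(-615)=615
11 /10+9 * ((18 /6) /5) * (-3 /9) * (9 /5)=-107 /50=-2.14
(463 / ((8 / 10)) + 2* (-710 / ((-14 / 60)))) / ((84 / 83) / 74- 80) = -573063955 / 6877864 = -83.32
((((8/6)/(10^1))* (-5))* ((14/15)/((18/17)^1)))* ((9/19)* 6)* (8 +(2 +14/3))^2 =-921536/2565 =-359.27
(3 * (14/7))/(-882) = -1/147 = -0.01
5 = 5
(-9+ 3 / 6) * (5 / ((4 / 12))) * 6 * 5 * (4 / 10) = -1530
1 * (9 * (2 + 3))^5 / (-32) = -5766503.91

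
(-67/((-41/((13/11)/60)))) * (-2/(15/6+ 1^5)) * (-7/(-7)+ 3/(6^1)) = -871/31570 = -0.03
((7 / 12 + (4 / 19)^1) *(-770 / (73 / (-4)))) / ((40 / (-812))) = -2829211 / 4161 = -679.94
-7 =-7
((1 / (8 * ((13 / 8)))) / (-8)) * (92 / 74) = -23 / 1924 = -0.01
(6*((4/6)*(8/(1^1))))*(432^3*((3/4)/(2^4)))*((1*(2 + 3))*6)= 3627970560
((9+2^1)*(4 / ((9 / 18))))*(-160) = -14080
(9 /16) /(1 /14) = 63 /8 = 7.88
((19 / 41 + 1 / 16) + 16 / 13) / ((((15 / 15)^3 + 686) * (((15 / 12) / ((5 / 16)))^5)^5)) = 14981 / 6596350316615527563264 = 0.00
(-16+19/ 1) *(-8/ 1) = -24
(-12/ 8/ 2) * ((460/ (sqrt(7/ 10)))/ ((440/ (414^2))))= -2956581 * sqrt(70)/ 154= -160626.83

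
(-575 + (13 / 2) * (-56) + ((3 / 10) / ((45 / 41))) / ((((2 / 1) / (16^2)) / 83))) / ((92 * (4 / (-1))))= -5.34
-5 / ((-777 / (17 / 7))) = 85 / 5439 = 0.02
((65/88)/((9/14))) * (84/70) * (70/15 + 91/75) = 4459/550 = 8.11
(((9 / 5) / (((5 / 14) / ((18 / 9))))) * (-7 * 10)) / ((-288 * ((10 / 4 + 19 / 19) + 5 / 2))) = 49 / 120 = 0.41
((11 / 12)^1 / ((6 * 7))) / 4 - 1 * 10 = -20149 / 2016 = -9.99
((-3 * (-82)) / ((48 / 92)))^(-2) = 4 / 889249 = 0.00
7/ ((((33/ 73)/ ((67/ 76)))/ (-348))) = -992873/ 209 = -4750.59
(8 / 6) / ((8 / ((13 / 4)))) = 13 / 24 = 0.54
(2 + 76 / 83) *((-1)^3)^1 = -242 / 83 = -2.92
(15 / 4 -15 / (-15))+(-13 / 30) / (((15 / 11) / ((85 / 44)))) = 1489 / 360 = 4.14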